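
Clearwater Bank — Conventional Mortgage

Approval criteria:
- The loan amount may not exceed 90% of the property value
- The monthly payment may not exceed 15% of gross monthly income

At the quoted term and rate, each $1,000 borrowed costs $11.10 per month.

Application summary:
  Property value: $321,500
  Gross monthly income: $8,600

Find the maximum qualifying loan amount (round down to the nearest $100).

Payment cap: 15% × $8,600 = $1,290/month.
At $11.10 per $1,000, that supports 1,290/11.10 × 1,000 ≈ $116,216 → $116,200.
LTV cap: 90% × $321,500 = $289,350 → $289,300.
Binding constraint: payment-to-income.

$116,200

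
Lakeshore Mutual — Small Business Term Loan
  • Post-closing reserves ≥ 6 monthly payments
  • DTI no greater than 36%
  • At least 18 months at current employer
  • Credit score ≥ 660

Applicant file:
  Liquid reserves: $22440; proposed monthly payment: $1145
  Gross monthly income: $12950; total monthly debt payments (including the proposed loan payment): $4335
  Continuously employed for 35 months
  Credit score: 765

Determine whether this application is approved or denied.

Approved

Reserves = 22,440/1,145 = 19.6 months ≥ 6
DTI: 4,335 ÷ 12,950 = 33.5%, within the 36% cap
Employment 35 ≥ 18 months
Credit score 765 ≥ 660 (meets)
All criteria satisfied.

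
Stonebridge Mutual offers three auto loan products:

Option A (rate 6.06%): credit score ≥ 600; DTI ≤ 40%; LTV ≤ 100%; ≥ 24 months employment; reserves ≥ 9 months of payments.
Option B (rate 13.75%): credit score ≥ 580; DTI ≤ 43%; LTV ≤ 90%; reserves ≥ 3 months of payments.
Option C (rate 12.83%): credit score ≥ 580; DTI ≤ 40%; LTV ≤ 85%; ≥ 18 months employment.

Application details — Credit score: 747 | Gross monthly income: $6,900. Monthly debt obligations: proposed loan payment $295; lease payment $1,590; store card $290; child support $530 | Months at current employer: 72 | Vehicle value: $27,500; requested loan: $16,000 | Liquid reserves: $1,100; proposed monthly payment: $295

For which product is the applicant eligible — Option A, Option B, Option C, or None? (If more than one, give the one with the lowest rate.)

Option C

Total debts = (295 + 1,590 + 290 + 530) = 2,705; DTI = 2,705/6,900 = 39.2%.
LTV = 16,000/27,500 = 58.2%.
Reserves = 1,100/295 = 3.7 months.
Option A: score 747 ≥ 600; DTI 39.2% ≤ 40%; LTV 58.2% ≤ 100%; employment 72 ≥ 24 mo; reserves 3.7 < 9 mo → does not qualify.
Option B: score 747 ≥ 580; DTI 39.2% ≤ 43%; LTV 58.2% ≤ 90%; reserves 3.7 ≥ 3 mo → qualifies.
Option C: score 747 ≥ 580; DTI 39.2% ≤ 40%; LTV 58.2% ≤ 85%; employment 72 ≥ 18 mo → qualifies.
Qualifying: Option B, Option C. Lowest rate is 12.83% → Option C.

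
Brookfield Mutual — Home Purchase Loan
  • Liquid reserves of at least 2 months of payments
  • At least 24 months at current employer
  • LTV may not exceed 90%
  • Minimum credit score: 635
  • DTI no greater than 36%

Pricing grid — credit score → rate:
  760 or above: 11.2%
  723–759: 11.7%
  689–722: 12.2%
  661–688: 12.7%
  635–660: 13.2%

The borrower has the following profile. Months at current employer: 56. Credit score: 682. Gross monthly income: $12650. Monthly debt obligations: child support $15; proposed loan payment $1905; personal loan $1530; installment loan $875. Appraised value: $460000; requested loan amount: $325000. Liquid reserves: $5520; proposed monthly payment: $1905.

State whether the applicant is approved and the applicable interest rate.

Approved at 12.7%

Credit score 682 ≥ 635 (meets minimum)
Total monthly debts = (15 + 1,905 + 1,530 + 875) = 4,325. DTI = 4,325/12,650 = 34.2% ≤ 36%
Reserves = 5,520/1,905 = 2.9 months ≥ 2
LTV = 325,000/460,000 = 70.7% ≤ 90%
Employment 56 ≥ 24 months
All requirements met. Score 682 falls in the 661–688 tier → 12.7%.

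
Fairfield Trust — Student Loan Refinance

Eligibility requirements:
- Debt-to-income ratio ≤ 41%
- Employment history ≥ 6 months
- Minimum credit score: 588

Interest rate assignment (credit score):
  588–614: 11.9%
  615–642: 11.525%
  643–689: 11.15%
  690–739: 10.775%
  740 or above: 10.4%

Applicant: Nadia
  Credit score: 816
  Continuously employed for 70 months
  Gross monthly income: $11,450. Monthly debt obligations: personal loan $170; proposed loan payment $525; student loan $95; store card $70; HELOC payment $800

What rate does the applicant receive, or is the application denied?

Approved at 10.4%

Credit score 816 ≥ 588 (meets minimum)
Employment 70 ≥ 6 months
Total monthly debts = (170 + 525 + 95 + 70 + 800) = 1,660. DTI = 1,660/11,450 = 14.5% ≤ 41%
All requirements met. Score 816 falls in the 740 or above tier → 10.4%.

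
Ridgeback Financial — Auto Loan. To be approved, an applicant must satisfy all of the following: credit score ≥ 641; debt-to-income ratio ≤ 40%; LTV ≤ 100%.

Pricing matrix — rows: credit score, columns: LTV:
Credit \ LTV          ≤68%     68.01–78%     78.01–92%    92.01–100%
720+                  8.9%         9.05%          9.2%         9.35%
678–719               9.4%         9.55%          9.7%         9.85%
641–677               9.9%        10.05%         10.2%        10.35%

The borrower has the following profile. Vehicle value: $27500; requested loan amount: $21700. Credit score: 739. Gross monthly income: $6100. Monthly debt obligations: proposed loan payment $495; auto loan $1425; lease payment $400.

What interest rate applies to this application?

Credit score 739 ≥ 641; Total monthly debts = (495 + 1,425 + 400) = 2,320. DTI: 2,320 ÷ 6,100 = 38%, within the 40% cap
LTV = 21,700/27,500 = 78.9% ≤ 100%
Score 739 is in the 720+ band; LTV 78.9% is in the 78.01–92% band → 9.2%.

9.2%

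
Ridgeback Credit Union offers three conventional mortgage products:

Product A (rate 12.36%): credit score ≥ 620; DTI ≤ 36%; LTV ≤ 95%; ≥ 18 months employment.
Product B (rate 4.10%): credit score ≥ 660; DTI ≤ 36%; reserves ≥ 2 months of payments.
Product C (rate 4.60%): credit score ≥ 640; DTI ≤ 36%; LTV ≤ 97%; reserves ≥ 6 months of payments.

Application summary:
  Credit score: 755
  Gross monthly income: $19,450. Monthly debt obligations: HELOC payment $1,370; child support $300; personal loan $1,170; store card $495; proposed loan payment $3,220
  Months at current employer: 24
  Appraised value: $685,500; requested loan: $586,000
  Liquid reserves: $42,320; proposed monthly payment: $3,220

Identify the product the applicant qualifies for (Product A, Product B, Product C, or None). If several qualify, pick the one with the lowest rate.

Product B

Total debts = (1,370 + 300 + 1,170 + 495 + 3,220) = 6,555; DTI = 6,555/19,450 = 33.7%.
LTV = 586,000/685,500 = 85.5%.
Reserves = 42,320/3,220 = 13.1 months.
Product A: score 755 ≥ 620; DTI 33.7% ≤ 36%; LTV 85.5% ≤ 95%; employment 24 ≥ 18 mo → qualifies.
Product B: score 755 ≥ 660; DTI 33.7% ≤ 36%; reserves 13.1 ≥ 2 mo → qualifies.
Product C: score 755 ≥ 640; DTI 33.7% ≤ 36%; LTV 85.5% ≤ 97%; reserves 13.1 ≥ 6 mo → qualifies.
Qualifying: Product A, Product B, Product C. Lowest rate is 4.10% → Product B.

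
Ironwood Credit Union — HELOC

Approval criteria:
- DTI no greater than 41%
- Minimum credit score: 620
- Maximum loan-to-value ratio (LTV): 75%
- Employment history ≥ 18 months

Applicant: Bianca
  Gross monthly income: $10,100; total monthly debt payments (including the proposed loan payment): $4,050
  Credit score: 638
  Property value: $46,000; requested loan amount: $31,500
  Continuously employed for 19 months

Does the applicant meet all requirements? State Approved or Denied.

Debt-to-income = 4,050/10,100 = 40.1% — meets 41% limit
Credit score 638 ≥ 620 (meets)
Loan-to-value = 31,500/46,000 = 68.5% — pass (75% max)
Employment 19 ≥ 18 months
All criteria satisfied.

Approved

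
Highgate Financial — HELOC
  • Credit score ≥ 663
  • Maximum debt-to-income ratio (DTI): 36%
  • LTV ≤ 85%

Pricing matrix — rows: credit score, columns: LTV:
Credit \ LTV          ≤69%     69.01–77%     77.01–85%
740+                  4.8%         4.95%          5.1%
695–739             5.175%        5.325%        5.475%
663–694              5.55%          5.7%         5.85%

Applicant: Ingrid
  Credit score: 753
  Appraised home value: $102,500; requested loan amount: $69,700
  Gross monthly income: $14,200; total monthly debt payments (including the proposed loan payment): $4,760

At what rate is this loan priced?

Credit score 753 ≥ 663; DTI = 4,760/14,200 = 33.5% ≤ 36%
LTV: 69,700 ÷ 102,500 = 68%, within 85% cap
Score 753 is in the 740+ band; LTV 68% is in the ≤69% band → 4.8%.

4.8%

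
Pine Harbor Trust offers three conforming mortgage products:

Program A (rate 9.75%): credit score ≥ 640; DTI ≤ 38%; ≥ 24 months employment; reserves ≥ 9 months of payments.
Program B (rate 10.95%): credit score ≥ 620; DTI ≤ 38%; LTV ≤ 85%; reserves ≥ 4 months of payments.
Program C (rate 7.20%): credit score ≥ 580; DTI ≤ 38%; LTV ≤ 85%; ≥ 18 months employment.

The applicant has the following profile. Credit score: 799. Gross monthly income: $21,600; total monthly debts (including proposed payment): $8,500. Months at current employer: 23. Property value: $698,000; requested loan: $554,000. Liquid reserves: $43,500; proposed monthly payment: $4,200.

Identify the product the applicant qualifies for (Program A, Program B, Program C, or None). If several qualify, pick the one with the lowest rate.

None

DTI = 8,500/21,600 = 39.4%.
LTV = 554,000/698,000 = 79.4%.
Reserves = 43,500/4,200 = 10.4 months.
Program A: score 799 ≥ 640; DTI 39.4% > 38%; employment 23 < 24 mo; reserves 10.4 ≥ 9 mo → does not qualify.
Program B: score 799 ≥ 620; DTI 39.4% > 38%; LTV 79.4% ≤ 85%; reserves 10.4 ≥ 4 mo → does not qualify.
Program C: score 799 ≥ 580; DTI 39.4% > 38%; LTV 79.4% ≤ 85%; employment 23 ≥ 18 mo → does not qualify.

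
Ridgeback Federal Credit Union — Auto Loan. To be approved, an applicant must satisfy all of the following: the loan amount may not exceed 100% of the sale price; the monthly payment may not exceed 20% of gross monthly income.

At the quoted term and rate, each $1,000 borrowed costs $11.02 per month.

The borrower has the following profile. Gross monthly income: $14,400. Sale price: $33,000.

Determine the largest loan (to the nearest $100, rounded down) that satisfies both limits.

$33,000

Payment cap: 20% × $14,400 = $2,880/month.
At $11.02 per $1,000, that supports 2,880/11.02 × 1,000 ≈ $261,343 → $261,300.
LTV cap: 100% × $33,000 = $33,000 → $33,000.
Binding constraint: loan-to-value.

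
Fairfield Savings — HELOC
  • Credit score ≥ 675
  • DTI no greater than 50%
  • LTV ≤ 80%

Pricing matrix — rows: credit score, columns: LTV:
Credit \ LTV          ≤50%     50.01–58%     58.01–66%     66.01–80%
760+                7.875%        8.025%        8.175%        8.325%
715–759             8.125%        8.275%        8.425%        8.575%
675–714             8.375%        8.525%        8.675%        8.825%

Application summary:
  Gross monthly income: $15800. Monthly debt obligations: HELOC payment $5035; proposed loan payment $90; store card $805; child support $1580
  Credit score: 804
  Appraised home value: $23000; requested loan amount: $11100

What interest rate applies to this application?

Credit score 804 ≥ 675; Total monthly debts = (5,035 + 90 + 805 + 1,580) = 7,510. DTI = 7,510/15,800 = 47.5% ≤ 50%
LTV: 11,100 ÷ 23,000 = 48.3%, within 80% cap
Row: 804 falls in 760+. Column: 48.3% falls in ≤50%. Rate = 7.875%.

7.875%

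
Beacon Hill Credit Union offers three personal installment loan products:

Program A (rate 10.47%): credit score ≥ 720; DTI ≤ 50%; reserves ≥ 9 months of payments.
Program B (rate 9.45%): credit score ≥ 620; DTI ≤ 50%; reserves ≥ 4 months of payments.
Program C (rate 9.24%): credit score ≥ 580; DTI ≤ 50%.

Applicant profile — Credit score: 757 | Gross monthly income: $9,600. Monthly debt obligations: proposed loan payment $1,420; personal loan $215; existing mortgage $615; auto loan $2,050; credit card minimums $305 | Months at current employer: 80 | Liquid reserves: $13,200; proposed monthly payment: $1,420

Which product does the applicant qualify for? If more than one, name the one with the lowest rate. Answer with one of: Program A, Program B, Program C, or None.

Total debts = (1,420 + 215 + 615 + 2,050 + 305) = 4,605; DTI = 4,605/9,600 = 48%.
Reserves = 13,200/1,420 = 9.3 months.
Program A: score 757 ≥ 720; DTI 48% ≤ 50%; reserves 9.3 ≥ 9 mo → qualifies.
Program B: score 757 ≥ 620; DTI 48% ≤ 50%; reserves 9.3 ≥ 4 mo → qualifies.
Program C: score 757 ≥ 580; DTI 48% ≤ 50% → qualifies.
Qualifying: Program A, Program B, Program C. Lowest rate is 9.24% → Program C.

Program C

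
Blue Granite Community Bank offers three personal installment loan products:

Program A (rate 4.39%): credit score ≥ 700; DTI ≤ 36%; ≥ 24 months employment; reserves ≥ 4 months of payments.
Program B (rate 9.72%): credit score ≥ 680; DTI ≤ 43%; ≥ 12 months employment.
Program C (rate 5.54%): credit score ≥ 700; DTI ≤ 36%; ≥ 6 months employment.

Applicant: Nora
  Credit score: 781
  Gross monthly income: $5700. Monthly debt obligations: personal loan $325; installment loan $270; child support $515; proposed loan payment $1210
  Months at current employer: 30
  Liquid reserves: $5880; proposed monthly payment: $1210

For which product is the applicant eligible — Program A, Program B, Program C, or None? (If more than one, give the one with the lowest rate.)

Total debts = (325 + 270 + 515 + 1,210) = 2,320; DTI = 2,320/5,700 = 40.7%.
Reserves = 5,880/1,210 = 4.9 months.
Program A: score 781 ≥ 700; DTI 40.7% > 36%; employment 30 ≥ 24 mo; reserves 4.9 ≥ 4 mo → does not qualify.
Program B: score 781 ≥ 680; DTI 40.7% ≤ 43%; employment 30 ≥ 12 mo → qualifies.
Program C: score 781 ≥ 700; DTI 40.7% > 36%; employment 30 ≥ 6 mo → does not qualify.

Program B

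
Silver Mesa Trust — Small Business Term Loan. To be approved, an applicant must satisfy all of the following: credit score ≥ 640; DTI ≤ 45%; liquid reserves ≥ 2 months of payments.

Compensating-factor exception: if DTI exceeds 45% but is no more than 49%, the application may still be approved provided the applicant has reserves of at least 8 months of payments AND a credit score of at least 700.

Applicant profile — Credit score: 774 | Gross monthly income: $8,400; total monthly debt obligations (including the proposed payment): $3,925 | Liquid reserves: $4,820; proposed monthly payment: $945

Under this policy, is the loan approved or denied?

Credit score 774 ≥ 640 (meets base)
DTI = 3,925/8,400 = 46.7% > 45% — standard DTI limit exceeded.
Reserves = 4,820/945 = 5.1 months ≥ 2
DTI 46.7% is within the 45%–49% exception band; checking compensating factors.
Reserves 5.1 < 8 months; credit score 774 ≥ 700.
Override conditions not both satisfied; exception does not apply.

Denied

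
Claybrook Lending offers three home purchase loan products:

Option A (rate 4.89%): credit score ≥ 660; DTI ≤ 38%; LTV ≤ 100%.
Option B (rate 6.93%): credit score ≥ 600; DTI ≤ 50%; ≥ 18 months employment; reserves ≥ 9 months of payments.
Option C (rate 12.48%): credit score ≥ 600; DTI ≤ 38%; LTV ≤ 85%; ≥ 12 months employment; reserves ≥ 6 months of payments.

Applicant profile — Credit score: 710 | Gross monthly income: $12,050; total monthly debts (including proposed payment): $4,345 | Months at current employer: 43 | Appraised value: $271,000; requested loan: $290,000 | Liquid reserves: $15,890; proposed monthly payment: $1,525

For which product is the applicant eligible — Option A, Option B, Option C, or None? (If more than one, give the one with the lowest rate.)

DTI = 4,345/12,050 = 36.1%.
LTV = 290,000/271,000 = 107%.
Reserves = 15,890/1,525 = 10.4 months.
Option A: score 710 ≥ 660; DTI 36.1% ≤ 38%; LTV 107% > 100% → does not qualify.
Option B: score 710 ≥ 600; DTI 36.1% ≤ 50%; employment 43 ≥ 18 mo; reserves 10.4 ≥ 9 mo → qualifies.
Option C: score 710 ≥ 600; DTI 36.1% ≤ 38%; LTV 107% > 85%; employment 43 ≥ 12 mo; reserves 10.4 ≥ 6 mo → does not qualify.

Option B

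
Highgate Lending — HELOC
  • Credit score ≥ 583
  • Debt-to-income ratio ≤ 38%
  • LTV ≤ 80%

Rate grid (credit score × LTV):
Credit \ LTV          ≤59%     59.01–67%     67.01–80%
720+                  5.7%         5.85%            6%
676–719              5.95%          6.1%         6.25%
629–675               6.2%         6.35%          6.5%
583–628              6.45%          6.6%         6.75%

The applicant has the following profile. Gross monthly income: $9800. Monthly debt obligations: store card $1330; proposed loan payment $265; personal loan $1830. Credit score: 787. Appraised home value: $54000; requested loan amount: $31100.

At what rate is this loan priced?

5.7%

Credit score 787 ≥ 583; Total monthly debts = (1,330 + 265 + 1,830) = 3,425. DTI: 3,425 ÷ 9,800 = 34.9%, within the 38% cap
Loan-to-value = 31,100/54,000 = 57.6% — pass (80% max)
Score 787 is in the 720+ band; LTV 57.6% is in the ≤59% band → 5.7%.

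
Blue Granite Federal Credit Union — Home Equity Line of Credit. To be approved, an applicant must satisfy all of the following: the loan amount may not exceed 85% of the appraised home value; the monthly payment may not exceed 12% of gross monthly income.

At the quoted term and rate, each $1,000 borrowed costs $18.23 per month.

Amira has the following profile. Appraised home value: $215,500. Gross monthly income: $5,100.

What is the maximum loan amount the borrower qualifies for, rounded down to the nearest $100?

$33,500

Payment cap: 12% × $5,100 = $612/month.
At $18.23 per $1,000, that supports 612/18.23 × 1,000 ≈ $33,571 → $33,500.
LTV cap: 85% × $215,500 = $183,175 → $183,100.
Binding constraint: payment-to-income.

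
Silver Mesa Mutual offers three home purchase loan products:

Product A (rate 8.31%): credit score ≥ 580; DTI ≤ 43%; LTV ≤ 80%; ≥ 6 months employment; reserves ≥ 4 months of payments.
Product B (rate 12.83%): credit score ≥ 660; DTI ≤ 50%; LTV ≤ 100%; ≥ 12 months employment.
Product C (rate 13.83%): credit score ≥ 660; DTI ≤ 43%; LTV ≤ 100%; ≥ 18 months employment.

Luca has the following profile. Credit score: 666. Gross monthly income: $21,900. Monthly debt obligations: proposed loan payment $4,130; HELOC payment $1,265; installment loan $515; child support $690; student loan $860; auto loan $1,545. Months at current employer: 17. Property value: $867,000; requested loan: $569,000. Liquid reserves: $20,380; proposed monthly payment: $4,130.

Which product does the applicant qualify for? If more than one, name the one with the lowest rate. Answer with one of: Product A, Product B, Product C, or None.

Total debts = (4,130 + 1,265 + 515 + 690 + 860 + 1,545) = 9,005; DTI = 9,005/21,900 = 41.1%.
LTV = 569,000/867,000 = 65.6%.
Reserves = 20,380/4,130 = 4.9 months.
Product A: score 666 ≥ 580; DTI 41.1% ≤ 43%; LTV 65.6% ≤ 80%; employment 17 ≥ 6 mo; reserves 4.9 ≥ 4 mo → qualifies.
Product B: score 666 ≥ 660; DTI 41.1% ≤ 50%; LTV 65.6% ≤ 100%; employment 17 ≥ 12 mo → qualifies.
Product C: score 666 ≥ 660; DTI 41.1% ≤ 43%; LTV 65.6% ≤ 100%; employment 17 < 18 mo → does not qualify.
Qualifying: Product A, Product B. Lowest rate is 8.31% → Product A.

Product A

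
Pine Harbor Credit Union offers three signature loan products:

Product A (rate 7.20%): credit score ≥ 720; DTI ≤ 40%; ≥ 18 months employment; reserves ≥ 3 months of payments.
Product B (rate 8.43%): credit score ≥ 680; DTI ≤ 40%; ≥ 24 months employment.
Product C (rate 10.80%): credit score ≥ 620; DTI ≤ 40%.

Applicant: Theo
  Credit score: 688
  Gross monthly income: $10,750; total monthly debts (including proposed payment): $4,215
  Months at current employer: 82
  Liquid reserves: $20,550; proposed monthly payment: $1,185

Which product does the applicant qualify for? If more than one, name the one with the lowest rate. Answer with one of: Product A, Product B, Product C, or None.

Product B

DTI = 4,215/10,750 = 39.2%.
Reserves = 20,550/1,185 = 17.3 months.
Product A: score 688 < 720; DTI 39.2% ≤ 40%; employment 82 ≥ 18 mo; reserves 17.3 ≥ 3 mo → does not qualify.
Product B: score 688 ≥ 680; DTI 39.2% ≤ 40%; employment 82 ≥ 24 mo → qualifies.
Product C: score 688 ≥ 620; DTI 39.2% ≤ 40% → qualifies.
Qualifying: Product B, Product C. Lowest rate is 8.43% → Product B.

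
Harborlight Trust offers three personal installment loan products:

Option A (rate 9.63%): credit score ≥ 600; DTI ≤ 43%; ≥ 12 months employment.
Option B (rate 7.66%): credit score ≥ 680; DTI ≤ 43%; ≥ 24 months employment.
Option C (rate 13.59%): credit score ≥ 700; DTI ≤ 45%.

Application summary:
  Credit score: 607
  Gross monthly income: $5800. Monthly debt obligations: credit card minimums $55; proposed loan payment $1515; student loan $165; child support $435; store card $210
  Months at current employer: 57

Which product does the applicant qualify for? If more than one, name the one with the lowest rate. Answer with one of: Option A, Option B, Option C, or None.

Total debts = (55 + 1,515 + 165 + 435 + 210) = 2,380; DTI = 2,380/5,800 = 41%.
Option A: score 607 ≥ 600; DTI 41% ≤ 43%; employment 57 ≥ 12 mo → qualifies.
Option B: score 607 < 680; DTI 41% ≤ 43%; employment 57 ≥ 24 mo → does not qualify.
Option C: score 607 < 700; DTI 41% ≤ 45% → does not qualify.

Option A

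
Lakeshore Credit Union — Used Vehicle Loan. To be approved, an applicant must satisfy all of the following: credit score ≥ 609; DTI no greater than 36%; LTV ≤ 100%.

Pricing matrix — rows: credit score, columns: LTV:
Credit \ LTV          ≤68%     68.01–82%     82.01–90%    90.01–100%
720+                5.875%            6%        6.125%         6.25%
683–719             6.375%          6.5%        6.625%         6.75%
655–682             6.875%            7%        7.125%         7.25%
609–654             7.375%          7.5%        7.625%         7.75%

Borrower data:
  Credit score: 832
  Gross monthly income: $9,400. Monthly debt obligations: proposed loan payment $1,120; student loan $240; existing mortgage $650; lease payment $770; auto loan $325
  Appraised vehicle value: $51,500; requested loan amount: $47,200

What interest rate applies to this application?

Credit score 832 ≥ 609; Total monthly debts = (1,120 + 240 + 650 + 770 + 325) = 3,105. DTI = 3,105/9,400 = 33% ≤ 36%
LTV = 47,200/51,500 = 91.7% ≤ 100%
Row: 832 falls in 720+. Column: 91.7% falls in 90.01–100%. Rate = 6.25%.

6.25%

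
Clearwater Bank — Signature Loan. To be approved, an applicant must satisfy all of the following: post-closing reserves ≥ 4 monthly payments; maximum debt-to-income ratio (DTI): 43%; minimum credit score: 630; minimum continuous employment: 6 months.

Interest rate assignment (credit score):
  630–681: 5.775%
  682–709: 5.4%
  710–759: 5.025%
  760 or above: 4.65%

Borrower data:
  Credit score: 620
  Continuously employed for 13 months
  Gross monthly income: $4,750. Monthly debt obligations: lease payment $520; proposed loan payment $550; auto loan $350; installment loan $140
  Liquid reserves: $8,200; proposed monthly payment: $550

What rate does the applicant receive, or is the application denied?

Denied

Credit score 620 < 630 (below minimum)
Reserves = 8,200/550 = 14.9 months ≥ 4
Total monthly debts = (520 + 550 + 350 + 140) = 1,560. Debt-to-income = 1,560/4,750 = 32.8% — meets 43% limit
Employment 13 ≥ 6 months
Not all requirements met → denied.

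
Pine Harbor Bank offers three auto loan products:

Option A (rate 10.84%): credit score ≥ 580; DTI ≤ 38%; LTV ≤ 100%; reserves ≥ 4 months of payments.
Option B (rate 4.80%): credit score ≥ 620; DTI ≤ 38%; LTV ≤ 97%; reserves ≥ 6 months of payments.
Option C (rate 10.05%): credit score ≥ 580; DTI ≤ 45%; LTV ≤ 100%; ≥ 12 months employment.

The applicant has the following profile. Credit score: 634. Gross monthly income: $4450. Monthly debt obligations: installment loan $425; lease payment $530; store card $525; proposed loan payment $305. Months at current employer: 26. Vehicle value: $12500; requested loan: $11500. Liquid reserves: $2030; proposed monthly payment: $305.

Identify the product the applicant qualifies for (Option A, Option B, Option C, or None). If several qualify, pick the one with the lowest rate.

Option C

Total debts = (425 + 530 + 525 + 305) = 1,785; DTI = 1,785/4,450 = 40.1%.
LTV = 11,500/12,500 = 92%.
Reserves = 2,030/305 = 6.7 months.
Option A: score 634 ≥ 580; DTI 40.1% > 38%; LTV 92% ≤ 100%; reserves 6.7 ≥ 4 mo → does not qualify.
Option B: score 634 ≥ 620; DTI 40.1% > 38%; LTV 92% ≤ 97%; reserves 6.7 ≥ 6 mo → does not qualify.
Option C: score 634 ≥ 580; DTI 40.1% ≤ 45%; LTV 92% ≤ 100%; employment 26 ≥ 12 mo → qualifies.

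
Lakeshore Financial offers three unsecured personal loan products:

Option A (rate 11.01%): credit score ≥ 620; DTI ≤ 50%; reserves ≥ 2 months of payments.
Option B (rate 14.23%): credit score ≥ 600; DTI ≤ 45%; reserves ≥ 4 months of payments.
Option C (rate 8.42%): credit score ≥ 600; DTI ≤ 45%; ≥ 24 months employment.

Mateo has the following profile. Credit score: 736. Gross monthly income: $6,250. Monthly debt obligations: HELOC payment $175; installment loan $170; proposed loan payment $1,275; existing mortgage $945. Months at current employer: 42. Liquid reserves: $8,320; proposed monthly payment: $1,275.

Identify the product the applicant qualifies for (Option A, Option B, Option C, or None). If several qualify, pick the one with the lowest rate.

Total debts = (175 + 170 + 1,275 + 945) = 2,565; DTI = 2,565/6,250 = 41%.
Reserves = 8,320/1,275 = 6.5 months.
Option A: score 736 ≥ 620; DTI 41% ≤ 50%; reserves 6.5 ≥ 2 mo → qualifies.
Option B: score 736 ≥ 600; DTI 41% ≤ 45%; reserves 6.5 ≥ 4 mo → qualifies.
Option C: score 736 ≥ 600; DTI 41% ≤ 45%; employment 42 ≥ 24 mo → qualifies.
Qualifying: Option A, Option B, Option C. Lowest rate is 8.42% → Option C.

Option C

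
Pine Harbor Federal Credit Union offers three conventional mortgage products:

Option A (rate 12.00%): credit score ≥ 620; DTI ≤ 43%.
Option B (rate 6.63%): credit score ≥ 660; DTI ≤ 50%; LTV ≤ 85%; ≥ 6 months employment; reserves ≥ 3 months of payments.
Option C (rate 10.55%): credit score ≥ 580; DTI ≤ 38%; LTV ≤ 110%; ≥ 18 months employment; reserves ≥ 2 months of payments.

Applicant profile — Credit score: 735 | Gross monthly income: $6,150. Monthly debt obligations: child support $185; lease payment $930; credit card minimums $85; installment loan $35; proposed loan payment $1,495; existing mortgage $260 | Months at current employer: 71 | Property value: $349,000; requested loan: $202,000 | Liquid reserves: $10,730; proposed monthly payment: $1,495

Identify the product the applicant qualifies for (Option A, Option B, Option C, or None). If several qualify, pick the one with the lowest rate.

Total debts = (185 + 930 + 85 + 35 + 1,495 + 260) = 2,990; DTI = 2,990/6,150 = 48.6%.
LTV = 202,000/349,000 = 57.9%.
Reserves = 10,730/1,495 = 7.2 months.
Option A: score 735 ≥ 620; DTI 48.6% > 43% → does not qualify.
Option B: score 735 ≥ 660; DTI 48.6% ≤ 50%; LTV 57.9% ≤ 85%; employment 71 ≥ 6 mo; reserves 7.2 ≥ 3 mo → qualifies.
Option C: score 735 ≥ 580; DTI 48.6% > 38%; LTV 57.9% ≤ 110%; employment 71 ≥ 18 mo; reserves 7.2 ≥ 2 mo → does not qualify.

Option B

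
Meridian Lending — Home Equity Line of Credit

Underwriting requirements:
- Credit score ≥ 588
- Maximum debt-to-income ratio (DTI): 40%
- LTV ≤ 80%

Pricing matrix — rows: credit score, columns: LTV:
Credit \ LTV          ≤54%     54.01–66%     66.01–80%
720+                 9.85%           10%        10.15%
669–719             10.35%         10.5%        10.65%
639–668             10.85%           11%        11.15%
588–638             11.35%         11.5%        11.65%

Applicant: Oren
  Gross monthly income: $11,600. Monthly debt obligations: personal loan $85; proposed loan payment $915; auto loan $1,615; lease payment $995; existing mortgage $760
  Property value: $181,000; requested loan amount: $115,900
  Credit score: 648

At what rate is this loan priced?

11%

Credit score 648 ≥ 588; Total monthly debts = (85 + 915 + 1,615 + 995 + 760) = 4,370. DTI: 4,370 ÷ 11,600 = 37.7%, within the 40% cap
LTV = 115,900/181,000 = 64% ≤ 80%
Score 648 is in the 639–668 band; LTV 64% is in the 54.01–66% band → 11%.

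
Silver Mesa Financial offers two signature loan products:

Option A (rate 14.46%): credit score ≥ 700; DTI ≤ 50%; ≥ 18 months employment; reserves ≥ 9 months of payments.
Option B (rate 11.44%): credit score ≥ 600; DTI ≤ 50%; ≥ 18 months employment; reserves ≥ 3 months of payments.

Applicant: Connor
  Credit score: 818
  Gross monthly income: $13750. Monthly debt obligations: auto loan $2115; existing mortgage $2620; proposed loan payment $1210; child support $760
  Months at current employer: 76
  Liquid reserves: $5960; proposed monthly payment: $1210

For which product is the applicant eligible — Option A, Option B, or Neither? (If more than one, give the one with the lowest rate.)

Total debts = (2,115 + 2,620 + 1,210 + 760) = 6,705; DTI = 6,705/13,750 = 48.8%.
Reserves = 5,960/1,210 = 4.9 months.
Option A: score 818 ≥ 700; DTI 48.8% ≤ 50%; employment 76 ≥ 18 mo; reserves 4.9 < 9 mo → does not qualify.
Option B: score 818 ≥ 600; DTI 48.8% ≤ 50%; employment 76 ≥ 18 mo; reserves 4.9 ≥ 3 mo → qualifies.

Option B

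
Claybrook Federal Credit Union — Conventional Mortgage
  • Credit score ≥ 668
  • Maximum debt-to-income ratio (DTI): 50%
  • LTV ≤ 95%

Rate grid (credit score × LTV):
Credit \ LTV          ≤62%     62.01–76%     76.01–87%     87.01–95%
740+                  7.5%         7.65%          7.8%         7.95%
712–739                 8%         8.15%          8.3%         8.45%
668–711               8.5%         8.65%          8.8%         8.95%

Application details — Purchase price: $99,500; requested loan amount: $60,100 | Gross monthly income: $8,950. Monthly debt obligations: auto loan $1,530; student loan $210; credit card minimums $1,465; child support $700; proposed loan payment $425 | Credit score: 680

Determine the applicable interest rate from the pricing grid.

Credit score 680 ≥ 668; Total monthly debts = (1,530 + 210 + 1,465 + 700 + 425) = 4,330. Debt-to-income = 4,330/8,950 = 48.4% — meets 50% limit
Loan-to-value = 60,100/99,500 = 60.4% — pass (95% max)
Row: 680 falls in 668–711. Column: 60.4% falls in ≤62%. Rate = 8.5%.

8.5%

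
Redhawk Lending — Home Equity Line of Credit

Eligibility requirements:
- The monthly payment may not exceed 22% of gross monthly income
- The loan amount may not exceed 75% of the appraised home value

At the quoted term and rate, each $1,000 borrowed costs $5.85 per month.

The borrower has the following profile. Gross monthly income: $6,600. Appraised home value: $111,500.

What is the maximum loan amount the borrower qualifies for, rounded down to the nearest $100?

Payment cap: 22% × $6,600 = $1,452/month.
At $5.85 per $1,000, that supports 1,452/5.85 × 1,000 ≈ $248,205 → $248,200.
LTV cap: 75% × $111,500 = $83,625 → $83,600.
Binding constraint: loan-to-value.

$83,600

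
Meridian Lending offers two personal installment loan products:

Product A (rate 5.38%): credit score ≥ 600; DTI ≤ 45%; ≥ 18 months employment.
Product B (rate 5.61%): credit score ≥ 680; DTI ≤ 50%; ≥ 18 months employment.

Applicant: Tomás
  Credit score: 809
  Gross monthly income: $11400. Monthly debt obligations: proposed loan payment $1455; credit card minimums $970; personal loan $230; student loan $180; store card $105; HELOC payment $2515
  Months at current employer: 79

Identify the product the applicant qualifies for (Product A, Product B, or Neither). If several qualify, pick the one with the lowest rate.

Total debts = (1,455 + 970 + 230 + 180 + 105 + 2,515) = 5,455; DTI = 5,455/11,400 = 47.9%.
Product A: score 809 ≥ 600; DTI 47.9% > 45%; employment 79 ≥ 18 mo → does not qualify.
Product B: score 809 ≥ 680; DTI 47.9% ≤ 50%; employment 79 ≥ 18 mo → qualifies.

Product B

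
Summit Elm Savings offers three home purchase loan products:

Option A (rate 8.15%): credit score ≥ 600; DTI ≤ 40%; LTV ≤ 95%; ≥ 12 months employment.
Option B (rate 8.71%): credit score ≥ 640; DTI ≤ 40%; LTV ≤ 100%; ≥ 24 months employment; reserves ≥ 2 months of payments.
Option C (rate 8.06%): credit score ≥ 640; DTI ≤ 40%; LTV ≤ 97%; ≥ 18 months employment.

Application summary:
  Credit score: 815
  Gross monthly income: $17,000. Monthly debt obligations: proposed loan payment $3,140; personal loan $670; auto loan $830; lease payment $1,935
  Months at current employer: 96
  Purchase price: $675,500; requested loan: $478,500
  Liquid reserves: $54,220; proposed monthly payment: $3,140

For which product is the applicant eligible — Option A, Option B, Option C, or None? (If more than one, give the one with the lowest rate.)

Option C

Total debts = (3,140 + 670 + 830 + 1,935) = 6,575; DTI = 6,575/17,000 = 38.7%.
LTV = 478,500/675,500 = 70.8%.
Reserves = 54,220/3,140 = 17.3 months.
Option A: score 815 ≥ 600; DTI 38.7% ≤ 40%; LTV 70.8% ≤ 95%; employment 96 ≥ 12 mo → qualifies.
Option B: score 815 ≥ 640; DTI 38.7% ≤ 40%; LTV 70.8% ≤ 100%; employment 96 ≥ 24 mo; reserves 17.3 ≥ 2 mo → qualifies.
Option C: score 815 ≥ 640; DTI 38.7% ≤ 40%; LTV 70.8% ≤ 97%; employment 96 ≥ 18 mo → qualifies.
Qualifying: Option A, Option B, Option C. Lowest rate is 8.06% → Option C.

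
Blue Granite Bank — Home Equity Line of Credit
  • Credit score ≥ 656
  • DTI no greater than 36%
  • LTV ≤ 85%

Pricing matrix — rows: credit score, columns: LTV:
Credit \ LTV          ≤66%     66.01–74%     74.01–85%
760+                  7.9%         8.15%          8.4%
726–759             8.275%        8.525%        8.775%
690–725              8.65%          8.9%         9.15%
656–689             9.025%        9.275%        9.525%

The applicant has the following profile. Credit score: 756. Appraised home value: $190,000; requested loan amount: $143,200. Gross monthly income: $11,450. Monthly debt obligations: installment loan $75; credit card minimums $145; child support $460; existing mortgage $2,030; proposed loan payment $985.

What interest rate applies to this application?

Credit score 756 ≥ 656; Total monthly debts = (75 + 145 + 460 + 2,030 + 985) = 3,695. DTI: 3,695 ÷ 11,450 = 32.3%, within the 36% cap
LTV = 143,200/190,000 = 75.4% ≤ 85%
Score 756 is in the 726–759 band; LTV 75.4% is in the 74.01–85% band → 8.775%.

8.775%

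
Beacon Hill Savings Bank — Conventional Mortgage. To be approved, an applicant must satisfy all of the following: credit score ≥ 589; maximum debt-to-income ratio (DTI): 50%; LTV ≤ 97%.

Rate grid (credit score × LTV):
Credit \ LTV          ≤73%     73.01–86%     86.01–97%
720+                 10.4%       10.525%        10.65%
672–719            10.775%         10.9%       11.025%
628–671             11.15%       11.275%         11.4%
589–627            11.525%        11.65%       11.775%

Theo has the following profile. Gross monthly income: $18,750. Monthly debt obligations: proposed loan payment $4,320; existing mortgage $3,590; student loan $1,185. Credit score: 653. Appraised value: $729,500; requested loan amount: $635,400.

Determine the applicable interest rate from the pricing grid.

Credit score 653 ≥ 589; Total monthly debts = (4,320 + 3,590 + 1,185) = 9,095. DTI: 9,095 ÷ 18,750 = 48.5%, within the 50% cap
LTV = 635,400/729,500 = 87.1% ≤ 97%
Row: 653 falls in 628–671. Column: 87.1% falls in 86.01–97%. Rate = 11.4%.

11.4%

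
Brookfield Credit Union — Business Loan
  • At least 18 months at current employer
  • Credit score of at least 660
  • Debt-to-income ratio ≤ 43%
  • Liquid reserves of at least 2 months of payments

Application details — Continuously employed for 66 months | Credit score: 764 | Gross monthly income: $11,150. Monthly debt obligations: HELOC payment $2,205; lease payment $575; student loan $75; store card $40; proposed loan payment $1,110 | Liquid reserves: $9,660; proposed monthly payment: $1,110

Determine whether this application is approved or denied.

Employment 66 ≥ 18 months
Credit score 764 ≥ 660 (meets)
Total monthly debts = (2,205 + 575 + 75 + 40 + 1,110) = 4,005. DTI: 4,005 ÷ 11,150 = 35.9%, within the 43% cap
Liquid reserves cover 9,660/1,110 = 8.7 months — ≥ 2 required
All criteria satisfied.

Approved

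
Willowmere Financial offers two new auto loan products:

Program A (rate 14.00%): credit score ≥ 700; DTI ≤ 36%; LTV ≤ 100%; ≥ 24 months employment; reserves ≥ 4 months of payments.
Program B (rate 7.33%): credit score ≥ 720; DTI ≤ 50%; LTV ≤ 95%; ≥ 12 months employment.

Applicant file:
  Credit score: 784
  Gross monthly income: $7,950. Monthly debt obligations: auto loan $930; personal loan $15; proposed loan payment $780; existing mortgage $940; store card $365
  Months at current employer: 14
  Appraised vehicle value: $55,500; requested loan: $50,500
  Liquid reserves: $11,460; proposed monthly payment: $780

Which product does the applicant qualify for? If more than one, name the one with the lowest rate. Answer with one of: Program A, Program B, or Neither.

Total debts = (930 + 15 + 780 + 940 + 365) = 3,030; DTI = 3,030/7,950 = 38.1%.
LTV = 50,500/55,500 = 91%.
Reserves = 11,460/780 = 14.7 months.
Program A: score 784 ≥ 700; DTI 38.1% > 36%; LTV 91% ≤ 100%; employment 14 < 24 mo; reserves 14.7 ≥ 4 mo → does not qualify.
Program B: score 784 ≥ 720; DTI 38.1% ≤ 50%; LTV 91% ≤ 95%; employment 14 ≥ 12 mo → qualifies.

Program B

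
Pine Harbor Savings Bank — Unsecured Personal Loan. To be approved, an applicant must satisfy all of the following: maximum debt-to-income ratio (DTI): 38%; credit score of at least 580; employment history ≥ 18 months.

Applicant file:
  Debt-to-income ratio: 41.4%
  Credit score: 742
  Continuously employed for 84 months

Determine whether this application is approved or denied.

Denied

DTI 41.4% > 38%
Credit score 742 ≥ 580 (meets)
Employment 84 ≥ 18 months
Fails on DTI.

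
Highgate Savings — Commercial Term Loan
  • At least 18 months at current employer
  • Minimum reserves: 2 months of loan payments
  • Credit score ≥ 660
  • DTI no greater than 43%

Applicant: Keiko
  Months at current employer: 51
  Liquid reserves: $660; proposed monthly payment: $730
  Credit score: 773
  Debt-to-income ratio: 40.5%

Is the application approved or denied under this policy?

Employment 51 ≥ 18 months
Liquid reserves cover 660/730 = 0.9 months — < 2 required
Credit score 773 ≥ 660 (meets)
Debt-to-income 40.5% vs 43% cap — pass
Fails on reserves.

Denied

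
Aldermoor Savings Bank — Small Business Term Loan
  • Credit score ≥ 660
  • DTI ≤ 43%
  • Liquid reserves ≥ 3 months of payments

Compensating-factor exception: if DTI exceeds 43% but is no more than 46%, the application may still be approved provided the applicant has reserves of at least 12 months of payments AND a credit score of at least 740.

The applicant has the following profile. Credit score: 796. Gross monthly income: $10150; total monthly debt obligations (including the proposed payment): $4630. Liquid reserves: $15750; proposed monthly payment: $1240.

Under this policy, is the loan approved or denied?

Approved

Credit score 796 ≥ 660 (meets base)
DTI = 4,630/10,150 = 45.6% > 43% — standard DTI limit exceeded.
Reserves = 15,750/1,240 = 12.7 months ≥ 3
45.6% falls in the override range (43%–46%), so the compensating-factor test applies.
Reserves 12.7 ≥ 12 months; credit score 796 ≥ 740.
Both compensating conditions met → exception applies.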